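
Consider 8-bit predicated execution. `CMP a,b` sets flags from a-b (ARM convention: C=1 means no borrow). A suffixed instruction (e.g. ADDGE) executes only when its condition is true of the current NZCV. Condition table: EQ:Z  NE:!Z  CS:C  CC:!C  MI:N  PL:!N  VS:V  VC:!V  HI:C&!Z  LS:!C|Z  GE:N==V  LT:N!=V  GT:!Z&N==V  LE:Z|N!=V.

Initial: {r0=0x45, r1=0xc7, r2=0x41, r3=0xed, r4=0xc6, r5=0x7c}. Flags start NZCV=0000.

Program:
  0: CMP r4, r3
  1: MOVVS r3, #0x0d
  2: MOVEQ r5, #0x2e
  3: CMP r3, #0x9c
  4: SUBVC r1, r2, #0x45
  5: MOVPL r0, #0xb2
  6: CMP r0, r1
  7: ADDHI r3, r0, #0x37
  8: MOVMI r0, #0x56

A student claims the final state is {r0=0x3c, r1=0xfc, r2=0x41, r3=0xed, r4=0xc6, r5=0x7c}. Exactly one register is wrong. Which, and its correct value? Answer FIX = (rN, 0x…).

FIX = (r0, 0x56)

0: ✓ CMP  NZCV=1000
1: · MOVVS
2: · MOVEQ
3: ✓ CMP  NZCV=0010
4: ✓ SUBVC  r1←0xfc
5: ✓ MOVPL  r0←0xb2
6: ✓ CMP  NZCV=1000
7: · ADDHI
8: ✓ MOVMI  r0←0x56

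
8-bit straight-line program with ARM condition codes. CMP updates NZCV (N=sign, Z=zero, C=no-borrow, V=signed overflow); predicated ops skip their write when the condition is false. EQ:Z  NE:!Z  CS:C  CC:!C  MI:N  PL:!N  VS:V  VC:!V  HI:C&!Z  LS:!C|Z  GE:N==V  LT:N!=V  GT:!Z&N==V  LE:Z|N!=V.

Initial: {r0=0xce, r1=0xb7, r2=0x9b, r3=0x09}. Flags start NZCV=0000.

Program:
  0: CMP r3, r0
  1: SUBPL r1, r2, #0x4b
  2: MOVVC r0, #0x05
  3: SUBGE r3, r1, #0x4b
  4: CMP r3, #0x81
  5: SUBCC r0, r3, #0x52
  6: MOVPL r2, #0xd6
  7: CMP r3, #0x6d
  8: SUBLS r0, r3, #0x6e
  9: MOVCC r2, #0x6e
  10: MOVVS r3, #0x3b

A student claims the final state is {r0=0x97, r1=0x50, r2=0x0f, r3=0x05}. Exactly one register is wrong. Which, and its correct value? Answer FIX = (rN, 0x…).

0: ✓ CMP  NZCV=0000
1: ✓ SUBPL  r1←0x50
2: ✓ MOVVC  r0←0x05
3: ✓ SUBGE  r3←0x05
4: ✓ CMP  NZCV=1001
5: ✓ SUBCC  r0←0xb3
6: · MOVPL
7: ✓ CMP  NZCV=1000
8: ✓ SUBLS  r0←0x97
9: ✓ MOVCC  r2←0x6e
10: · MOVVS

FIX = (r2, 0x6e)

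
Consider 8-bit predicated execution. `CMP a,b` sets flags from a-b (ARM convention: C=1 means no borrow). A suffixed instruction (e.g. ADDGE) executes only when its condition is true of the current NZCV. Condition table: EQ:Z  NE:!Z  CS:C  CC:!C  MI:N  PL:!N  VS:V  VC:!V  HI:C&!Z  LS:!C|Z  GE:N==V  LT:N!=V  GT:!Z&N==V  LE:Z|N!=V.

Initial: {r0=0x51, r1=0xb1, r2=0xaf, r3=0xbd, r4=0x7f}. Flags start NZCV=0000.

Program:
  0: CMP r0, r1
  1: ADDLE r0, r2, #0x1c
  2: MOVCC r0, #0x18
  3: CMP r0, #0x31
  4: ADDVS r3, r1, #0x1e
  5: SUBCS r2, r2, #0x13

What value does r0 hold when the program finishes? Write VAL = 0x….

0: ✓ CMP  NZCV=1001
1: · ADDLE
2: ✓ MOVCC  r0←0x18
3: ✓ CMP  NZCV=1000
4: · ADDVS
5: · SUBCS

VAL = 0x18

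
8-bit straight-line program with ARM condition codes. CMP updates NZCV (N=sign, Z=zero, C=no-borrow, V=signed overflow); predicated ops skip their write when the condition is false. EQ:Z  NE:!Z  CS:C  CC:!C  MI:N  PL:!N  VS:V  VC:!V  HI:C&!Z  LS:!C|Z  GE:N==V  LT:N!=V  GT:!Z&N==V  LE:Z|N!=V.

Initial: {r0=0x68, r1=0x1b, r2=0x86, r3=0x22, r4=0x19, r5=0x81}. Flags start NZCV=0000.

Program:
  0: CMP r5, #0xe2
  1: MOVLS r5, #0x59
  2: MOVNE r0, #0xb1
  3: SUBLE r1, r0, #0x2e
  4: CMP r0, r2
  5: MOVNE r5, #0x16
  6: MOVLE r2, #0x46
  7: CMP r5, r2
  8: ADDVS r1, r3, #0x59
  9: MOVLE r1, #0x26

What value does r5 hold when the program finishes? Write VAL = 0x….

[0] flags=1000 → (cmp)
[1] flags=1000 LS?T → r5=0x59
[2] flags=1000 NE?T → r0=0xb1
[3] flags=1000 LE?T → r1=0x83
[4] flags=0010 → (cmp)
[5] flags=0010 NE?T → r5=0x16
[6] flags=0010 LE?F → skip
[7] flags=1001 → (cmp)
[8] flags=1001 VS?T → r1=0x7b
[9] flags=1001 LE?F → skip

VAL = 0x16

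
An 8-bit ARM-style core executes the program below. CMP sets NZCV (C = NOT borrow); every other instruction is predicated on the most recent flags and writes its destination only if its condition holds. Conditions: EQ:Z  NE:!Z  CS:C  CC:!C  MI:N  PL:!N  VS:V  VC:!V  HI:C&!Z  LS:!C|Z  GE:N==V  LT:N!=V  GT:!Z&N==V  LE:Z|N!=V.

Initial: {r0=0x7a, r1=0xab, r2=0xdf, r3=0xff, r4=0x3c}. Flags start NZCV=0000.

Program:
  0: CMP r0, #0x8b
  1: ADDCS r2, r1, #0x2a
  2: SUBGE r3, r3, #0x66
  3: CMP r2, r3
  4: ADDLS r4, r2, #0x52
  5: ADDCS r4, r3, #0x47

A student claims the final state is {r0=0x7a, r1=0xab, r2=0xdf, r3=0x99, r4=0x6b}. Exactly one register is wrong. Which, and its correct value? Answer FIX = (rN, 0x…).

FIX = (r4, 0xe0)

0: ✓ CMP  NZCV=1001
1: · ADDCS
2: ✓ SUBGE  r3←0x99
3: ✓ CMP  NZCV=0010
4: · ADDLS
5: ✓ ADDCS  r4←0xe0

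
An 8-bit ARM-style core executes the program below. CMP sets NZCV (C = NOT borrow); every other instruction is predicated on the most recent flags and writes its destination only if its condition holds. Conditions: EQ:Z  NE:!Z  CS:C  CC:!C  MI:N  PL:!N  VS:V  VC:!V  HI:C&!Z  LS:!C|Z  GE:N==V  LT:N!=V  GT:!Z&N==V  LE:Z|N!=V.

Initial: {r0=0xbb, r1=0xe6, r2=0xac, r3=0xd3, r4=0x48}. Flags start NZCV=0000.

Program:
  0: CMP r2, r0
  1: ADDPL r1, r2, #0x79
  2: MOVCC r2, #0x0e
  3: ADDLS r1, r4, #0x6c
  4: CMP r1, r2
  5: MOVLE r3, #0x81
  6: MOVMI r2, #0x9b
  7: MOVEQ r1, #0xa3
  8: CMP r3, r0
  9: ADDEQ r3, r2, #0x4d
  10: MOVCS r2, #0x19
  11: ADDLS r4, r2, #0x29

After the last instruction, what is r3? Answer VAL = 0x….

[0] flags=1000 → (cmp)
[1] flags=1000 PL?F → skip
[2] flags=1000 CC?T → r2=0x0e
[3] flags=1000 LS?T → r1=0xb4
[4] flags=1010 → (cmp)
[5] flags=1010 LE?T → r3=0x81
[6] flags=1010 MI?T → r2=0x9b
[7] flags=1010 EQ?F → skip
[8] flags=1000 → (cmp)
[9] flags=1000 EQ?F → skip
[10] flags=1000 CS?F → skip
[11] flags=1000 LS?T → r4=0xc4

VAL = 0x81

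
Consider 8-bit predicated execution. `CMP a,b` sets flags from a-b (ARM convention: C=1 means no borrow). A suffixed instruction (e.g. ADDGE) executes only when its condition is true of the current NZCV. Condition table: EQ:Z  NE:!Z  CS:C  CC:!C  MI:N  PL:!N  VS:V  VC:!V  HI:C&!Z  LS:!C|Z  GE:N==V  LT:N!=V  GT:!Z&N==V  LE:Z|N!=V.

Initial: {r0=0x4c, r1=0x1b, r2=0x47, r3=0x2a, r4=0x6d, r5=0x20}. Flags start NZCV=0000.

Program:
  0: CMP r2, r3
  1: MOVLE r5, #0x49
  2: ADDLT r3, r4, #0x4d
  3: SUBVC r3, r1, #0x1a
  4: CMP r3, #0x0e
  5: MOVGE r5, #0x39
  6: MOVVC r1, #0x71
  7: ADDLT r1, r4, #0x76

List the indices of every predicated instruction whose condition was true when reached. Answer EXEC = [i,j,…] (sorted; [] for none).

[0] flags=0010 → (cmp)
[1] flags=0010 LE?F → skip
[2] flags=0010 LT?F → skip
[3] flags=0010 VC?T → r3=0x01
[4] flags=1000 → (cmp)
[5] flags=1000 GE?F → skip
[6] flags=1000 VC?T → r1=0x71
[7] flags=1000 LT?T → r1=0xe3

EXEC = [3,6,7]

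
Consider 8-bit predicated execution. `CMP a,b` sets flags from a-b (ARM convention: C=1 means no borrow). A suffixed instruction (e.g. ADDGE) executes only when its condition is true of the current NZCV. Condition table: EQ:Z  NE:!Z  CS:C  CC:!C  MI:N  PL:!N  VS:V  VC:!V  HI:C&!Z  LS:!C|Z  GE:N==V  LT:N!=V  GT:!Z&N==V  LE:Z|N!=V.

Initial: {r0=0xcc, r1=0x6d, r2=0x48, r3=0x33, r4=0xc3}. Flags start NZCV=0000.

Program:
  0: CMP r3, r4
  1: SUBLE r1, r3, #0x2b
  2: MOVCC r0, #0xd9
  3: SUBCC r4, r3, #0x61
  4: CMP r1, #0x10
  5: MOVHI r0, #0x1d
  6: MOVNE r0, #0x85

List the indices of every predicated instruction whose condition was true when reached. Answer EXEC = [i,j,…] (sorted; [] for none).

0: ✓ CMP  NZCV=0000
1: · SUBLE
2: ✓ MOVCC  r0←0xd9
3: ✓ SUBCC  r4←0xd2
4: ✓ CMP  NZCV=0010
5: ✓ MOVHI  r0←0x1d
6: ✓ MOVNE  r0←0x85

EXEC = [2,3,5,6]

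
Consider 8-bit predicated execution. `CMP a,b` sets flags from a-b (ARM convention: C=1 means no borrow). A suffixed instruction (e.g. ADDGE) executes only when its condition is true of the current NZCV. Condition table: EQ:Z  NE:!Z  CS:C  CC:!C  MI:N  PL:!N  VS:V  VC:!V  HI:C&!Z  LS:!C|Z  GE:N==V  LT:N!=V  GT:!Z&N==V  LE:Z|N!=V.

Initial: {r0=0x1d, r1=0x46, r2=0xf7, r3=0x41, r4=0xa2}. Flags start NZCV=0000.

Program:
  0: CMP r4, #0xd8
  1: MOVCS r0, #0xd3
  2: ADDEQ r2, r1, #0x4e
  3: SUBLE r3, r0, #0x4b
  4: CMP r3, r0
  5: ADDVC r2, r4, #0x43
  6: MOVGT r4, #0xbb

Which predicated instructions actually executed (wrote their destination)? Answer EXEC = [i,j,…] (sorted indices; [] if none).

EXEC = [3,5]

0: ✓ CMP  NZCV=1000
1: · MOVCS
2: · ADDEQ
3: ✓ SUBLE  r3←0xd2
4: ✓ CMP  NZCV=1010
5: ✓ ADDVC  r2←0xe5
6: · MOVGT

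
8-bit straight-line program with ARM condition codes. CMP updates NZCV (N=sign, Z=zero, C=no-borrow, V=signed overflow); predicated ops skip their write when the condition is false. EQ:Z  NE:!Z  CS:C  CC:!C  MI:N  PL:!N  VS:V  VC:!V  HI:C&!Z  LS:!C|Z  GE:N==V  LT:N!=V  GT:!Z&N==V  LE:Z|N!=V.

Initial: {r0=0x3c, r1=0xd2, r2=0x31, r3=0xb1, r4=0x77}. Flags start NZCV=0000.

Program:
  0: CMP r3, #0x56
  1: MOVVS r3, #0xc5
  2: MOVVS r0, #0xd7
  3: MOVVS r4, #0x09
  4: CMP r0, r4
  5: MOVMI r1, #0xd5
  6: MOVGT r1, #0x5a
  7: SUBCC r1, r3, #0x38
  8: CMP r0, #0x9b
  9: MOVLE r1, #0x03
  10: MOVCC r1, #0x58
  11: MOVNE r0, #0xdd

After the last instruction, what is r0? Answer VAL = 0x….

[0] flags=0011 → (cmp)
[1] flags=0011 VS?T → r3=0xc5
[2] flags=0011 VS?T → r0=0xd7
[3] flags=0011 VS?T → r4=0x09
[4] flags=1010 → (cmp)
[5] flags=1010 MI?T → r1=0xd5
[6] flags=1010 GT?F → skip
[7] flags=1010 CC?F → skip
[8] flags=0010 → (cmp)
[9] flags=0010 LE?F → skip
[10] flags=0010 CC?F → skip
[11] flags=0010 NE?T → r0=0xdd

VAL = 0xdd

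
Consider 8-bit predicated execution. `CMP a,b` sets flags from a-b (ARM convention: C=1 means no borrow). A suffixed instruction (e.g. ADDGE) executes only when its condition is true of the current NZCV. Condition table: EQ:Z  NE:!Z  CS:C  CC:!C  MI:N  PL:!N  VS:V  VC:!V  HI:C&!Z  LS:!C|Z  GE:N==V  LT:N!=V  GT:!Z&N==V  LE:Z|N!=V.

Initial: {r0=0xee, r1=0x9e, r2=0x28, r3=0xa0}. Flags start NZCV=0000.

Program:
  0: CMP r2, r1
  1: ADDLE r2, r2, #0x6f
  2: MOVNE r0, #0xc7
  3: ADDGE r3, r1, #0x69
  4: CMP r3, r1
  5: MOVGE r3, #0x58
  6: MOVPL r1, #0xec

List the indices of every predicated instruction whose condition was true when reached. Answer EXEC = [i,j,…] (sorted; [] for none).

EXEC = [2,3,5,6]

0: ✓ CMP  NZCV=1001
1: · ADDLE
2: ✓ MOVNE  r0←0xc7
3: ✓ ADDGE  r3←0x07
4: ✓ CMP  NZCV=0000
5: ✓ MOVGE  r3←0x58
6: ✓ MOVPL  r1←0xec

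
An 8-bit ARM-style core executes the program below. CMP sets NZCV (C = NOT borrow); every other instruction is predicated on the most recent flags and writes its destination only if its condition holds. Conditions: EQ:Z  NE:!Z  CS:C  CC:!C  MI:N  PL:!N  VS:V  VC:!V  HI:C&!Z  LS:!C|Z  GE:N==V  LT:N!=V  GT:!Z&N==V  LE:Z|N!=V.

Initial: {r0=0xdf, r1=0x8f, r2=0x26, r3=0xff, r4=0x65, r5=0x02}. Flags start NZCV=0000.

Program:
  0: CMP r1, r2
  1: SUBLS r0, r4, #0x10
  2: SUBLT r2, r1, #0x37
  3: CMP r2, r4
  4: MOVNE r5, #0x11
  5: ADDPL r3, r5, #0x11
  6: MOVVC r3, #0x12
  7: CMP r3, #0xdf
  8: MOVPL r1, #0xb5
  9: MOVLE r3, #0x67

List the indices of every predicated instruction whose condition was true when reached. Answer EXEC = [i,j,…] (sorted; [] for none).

EXEC = [2,4,6,8]

[0] flags=0011 → (cmp)
[1] flags=0011 LS?F → skip
[2] flags=0011 LT?T → r2=0x58
[3] flags=1000 → (cmp)
[4] flags=1000 NE?T → r5=0x11
[5] flags=1000 PL?F → skip
[6] flags=1000 VC?T → r3=0x12
[7] flags=0000 → (cmp)
[8] flags=0000 PL?T → r1=0xb5
[9] flags=0000 LE?F → skip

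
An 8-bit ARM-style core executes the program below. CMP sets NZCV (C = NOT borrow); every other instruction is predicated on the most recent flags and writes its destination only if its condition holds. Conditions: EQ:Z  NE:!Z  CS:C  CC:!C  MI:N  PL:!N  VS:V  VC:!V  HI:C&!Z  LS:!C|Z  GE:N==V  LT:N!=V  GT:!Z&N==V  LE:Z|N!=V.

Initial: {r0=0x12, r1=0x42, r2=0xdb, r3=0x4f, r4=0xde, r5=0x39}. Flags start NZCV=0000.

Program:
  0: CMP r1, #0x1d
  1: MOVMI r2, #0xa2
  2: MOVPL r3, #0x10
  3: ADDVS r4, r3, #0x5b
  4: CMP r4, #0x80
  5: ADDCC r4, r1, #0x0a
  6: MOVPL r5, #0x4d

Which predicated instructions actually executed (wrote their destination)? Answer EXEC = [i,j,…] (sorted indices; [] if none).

EXEC = [2,6]

[0] flags=0010 → (cmp)
[1] flags=0010 MI?F → skip
[2] flags=0010 PL?T → r3=0x10
[3] flags=0010 VS?F → skip
[4] flags=0010 → (cmp)
[5] flags=0010 CC?F → skip
[6] flags=0010 PL?T → r5=0x4d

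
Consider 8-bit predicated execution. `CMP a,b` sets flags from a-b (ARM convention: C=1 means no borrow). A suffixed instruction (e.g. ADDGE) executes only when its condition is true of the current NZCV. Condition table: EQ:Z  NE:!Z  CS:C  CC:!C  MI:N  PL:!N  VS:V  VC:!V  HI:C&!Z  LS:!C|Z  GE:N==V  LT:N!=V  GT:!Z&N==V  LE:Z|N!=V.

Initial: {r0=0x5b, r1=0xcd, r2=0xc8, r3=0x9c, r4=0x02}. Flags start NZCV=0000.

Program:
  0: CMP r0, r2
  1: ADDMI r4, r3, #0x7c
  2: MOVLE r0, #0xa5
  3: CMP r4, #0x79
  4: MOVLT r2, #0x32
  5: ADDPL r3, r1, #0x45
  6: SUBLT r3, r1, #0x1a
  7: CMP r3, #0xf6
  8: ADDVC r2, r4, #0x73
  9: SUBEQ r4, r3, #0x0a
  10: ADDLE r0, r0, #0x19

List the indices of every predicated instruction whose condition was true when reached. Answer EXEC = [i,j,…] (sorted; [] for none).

EXEC = [1,4,6,8,10]

0: ✓ CMP  NZCV=1001
1: ✓ ADDMI  r4←0x18
2: · MOVLE
3: ✓ CMP  NZCV=1000
4: ✓ MOVLT  r2←0x32
5: · ADDPL
6: ✓ SUBLT  r3←0xb3
7: ✓ CMP  NZCV=1000
8: ✓ ADDVC  r2←0x8b
9: · SUBEQ
10: ✓ ADDLE  r0←0x74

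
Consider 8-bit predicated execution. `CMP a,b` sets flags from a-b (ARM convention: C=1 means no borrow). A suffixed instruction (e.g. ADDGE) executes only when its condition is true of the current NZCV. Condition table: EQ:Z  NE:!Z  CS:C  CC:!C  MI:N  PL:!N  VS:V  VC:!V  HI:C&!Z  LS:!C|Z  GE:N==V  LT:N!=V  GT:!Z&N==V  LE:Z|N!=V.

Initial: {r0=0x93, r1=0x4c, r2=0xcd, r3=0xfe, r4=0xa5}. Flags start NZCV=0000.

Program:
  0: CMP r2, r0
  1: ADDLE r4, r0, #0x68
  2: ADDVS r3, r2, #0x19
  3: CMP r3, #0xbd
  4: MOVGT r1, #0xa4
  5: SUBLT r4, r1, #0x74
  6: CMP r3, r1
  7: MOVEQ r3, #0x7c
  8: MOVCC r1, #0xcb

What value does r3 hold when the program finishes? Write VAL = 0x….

0: ✓ CMP  NZCV=0010
1: · ADDLE
2: · ADDVS
3: ✓ CMP  NZCV=0010
4: ✓ MOVGT  r1←0xa4
5: · SUBLT
6: ✓ CMP  NZCV=0010
7: · MOVEQ
8: · MOVCC

VAL = 0xfe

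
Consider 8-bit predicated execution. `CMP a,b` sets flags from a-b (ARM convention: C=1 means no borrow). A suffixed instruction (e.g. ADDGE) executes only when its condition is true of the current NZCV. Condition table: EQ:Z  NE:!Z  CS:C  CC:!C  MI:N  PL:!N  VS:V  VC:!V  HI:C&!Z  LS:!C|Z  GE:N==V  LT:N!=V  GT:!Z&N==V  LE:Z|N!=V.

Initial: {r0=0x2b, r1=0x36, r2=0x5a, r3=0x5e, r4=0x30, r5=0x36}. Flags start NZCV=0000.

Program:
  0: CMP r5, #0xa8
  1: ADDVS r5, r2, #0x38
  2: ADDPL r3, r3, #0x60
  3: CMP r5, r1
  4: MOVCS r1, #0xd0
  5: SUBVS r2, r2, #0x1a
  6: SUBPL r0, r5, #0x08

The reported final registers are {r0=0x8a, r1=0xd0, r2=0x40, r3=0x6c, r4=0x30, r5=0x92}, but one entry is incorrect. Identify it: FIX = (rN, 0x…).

0: ✓ CMP  NZCV=1001
1: ✓ ADDVS  r5←0x92
2: · ADDPL
3: ✓ CMP  NZCV=0011
4: ✓ MOVCS  r1←0xd0
5: ✓ SUBVS  r2←0x40
6: ✓ SUBPL  r0←0x8a

FIX = (r3, 0x5e)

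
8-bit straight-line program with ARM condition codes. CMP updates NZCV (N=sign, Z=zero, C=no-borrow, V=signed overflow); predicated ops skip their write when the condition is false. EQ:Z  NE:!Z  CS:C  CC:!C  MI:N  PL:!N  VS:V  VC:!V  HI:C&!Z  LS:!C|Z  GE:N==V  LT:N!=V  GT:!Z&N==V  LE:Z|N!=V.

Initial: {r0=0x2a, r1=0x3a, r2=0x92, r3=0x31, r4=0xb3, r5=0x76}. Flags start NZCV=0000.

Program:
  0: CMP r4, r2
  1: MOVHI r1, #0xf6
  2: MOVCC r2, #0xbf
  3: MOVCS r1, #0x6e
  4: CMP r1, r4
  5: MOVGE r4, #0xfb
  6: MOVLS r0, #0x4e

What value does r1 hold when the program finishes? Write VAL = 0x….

VAL = 0x6e

[0] flags=0010 → (cmp)
[1] flags=0010 HI?T → r1=0xf6
[2] flags=0010 CC?F → skip
[3] flags=0010 CS?T → r1=0x6e
[4] flags=1001 → (cmp)
[5] flags=1001 GE?T → r4=0xfb
[6] flags=1001 LS?T → r0=0x4e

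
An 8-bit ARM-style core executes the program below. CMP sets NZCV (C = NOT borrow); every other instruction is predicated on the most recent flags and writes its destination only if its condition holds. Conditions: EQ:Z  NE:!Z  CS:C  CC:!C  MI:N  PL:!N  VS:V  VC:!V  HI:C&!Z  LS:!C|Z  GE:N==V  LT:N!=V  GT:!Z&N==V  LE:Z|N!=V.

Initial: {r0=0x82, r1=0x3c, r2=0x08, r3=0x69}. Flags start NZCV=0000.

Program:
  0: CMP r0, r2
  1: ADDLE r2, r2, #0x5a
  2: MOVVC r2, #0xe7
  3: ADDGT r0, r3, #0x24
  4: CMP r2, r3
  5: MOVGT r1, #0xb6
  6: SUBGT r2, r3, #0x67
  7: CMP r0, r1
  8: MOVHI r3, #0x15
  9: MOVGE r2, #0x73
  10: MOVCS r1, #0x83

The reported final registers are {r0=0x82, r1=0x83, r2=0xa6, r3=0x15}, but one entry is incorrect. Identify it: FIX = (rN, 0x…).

0: ✓ CMP  NZCV=0011
1: ✓ ADDLE  r2←0x62
2: · MOVVC
3: · ADDGT
4: ✓ CMP  NZCV=1000
5: · MOVGT
6: · SUBGT
7: ✓ CMP  NZCV=0011
8: ✓ MOVHI  r3←0x15
9: · MOVGE
10: ✓ MOVCS  r1←0x83

FIX = (r2, 0x62)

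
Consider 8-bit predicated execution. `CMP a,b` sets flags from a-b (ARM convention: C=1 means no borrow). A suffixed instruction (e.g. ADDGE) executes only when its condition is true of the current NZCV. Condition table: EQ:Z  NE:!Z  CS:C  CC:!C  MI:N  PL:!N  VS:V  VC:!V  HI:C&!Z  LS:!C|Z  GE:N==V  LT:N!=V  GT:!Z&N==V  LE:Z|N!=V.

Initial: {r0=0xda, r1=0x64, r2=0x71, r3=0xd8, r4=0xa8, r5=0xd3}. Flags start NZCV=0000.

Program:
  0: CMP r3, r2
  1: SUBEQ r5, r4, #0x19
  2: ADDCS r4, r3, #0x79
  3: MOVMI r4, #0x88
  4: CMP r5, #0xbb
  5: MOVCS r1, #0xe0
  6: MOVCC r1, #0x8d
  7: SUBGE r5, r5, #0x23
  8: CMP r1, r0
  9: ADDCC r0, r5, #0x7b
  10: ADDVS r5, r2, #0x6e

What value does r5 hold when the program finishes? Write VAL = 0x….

VAL = 0xb0

0: ✓ CMP  NZCV=0011
1: · SUBEQ
2: ✓ ADDCS  r4←0x51
3: · MOVMI
4: ✓ CMP  NZCV=0010
5: ✓ MOVCS  r1←0xe0
6: · MOVCC
7: ✓ SUBGE  r5←0xb0
8: ✓ CMP  NZCV=0010
9: · ADDCC
10: · ADDVS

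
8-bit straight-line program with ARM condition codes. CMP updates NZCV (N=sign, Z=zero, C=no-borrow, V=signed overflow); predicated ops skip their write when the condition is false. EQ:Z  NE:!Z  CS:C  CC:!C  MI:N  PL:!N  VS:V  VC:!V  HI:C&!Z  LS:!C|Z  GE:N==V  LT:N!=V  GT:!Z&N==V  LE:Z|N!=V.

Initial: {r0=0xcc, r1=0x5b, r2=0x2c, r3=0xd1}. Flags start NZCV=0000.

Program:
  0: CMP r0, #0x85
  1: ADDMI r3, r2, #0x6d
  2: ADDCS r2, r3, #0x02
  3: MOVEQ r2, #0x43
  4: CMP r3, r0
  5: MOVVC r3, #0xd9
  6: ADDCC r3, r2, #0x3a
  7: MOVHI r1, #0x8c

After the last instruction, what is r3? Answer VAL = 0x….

0: ✓ CMP  NZCV=0010
1: · ADDMI
2: ✓ ADDCS  r2←0xd3
3: · MOVEQ
4: ✓ CMP  NZCV=0010
5: ✓ MOVVC  r3←0xd9
6: · ADDCC
7: ✓ MOVHI  r1←0x8c

VAL = 0xd9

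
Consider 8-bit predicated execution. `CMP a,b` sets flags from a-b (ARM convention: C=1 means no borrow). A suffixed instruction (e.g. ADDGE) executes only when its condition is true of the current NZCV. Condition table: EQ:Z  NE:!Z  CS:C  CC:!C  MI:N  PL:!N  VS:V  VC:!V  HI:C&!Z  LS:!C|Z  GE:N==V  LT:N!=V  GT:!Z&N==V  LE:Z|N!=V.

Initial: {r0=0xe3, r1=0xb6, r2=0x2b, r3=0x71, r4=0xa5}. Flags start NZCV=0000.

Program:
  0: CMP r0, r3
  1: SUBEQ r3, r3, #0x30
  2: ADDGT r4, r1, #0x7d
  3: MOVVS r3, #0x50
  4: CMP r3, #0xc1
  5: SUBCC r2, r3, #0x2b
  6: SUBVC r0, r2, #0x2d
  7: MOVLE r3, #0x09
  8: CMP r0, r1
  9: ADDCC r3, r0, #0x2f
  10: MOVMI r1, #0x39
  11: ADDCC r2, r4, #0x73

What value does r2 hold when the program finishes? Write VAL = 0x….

VAL = 0x25

[0] flags=0011 → (cmp)
[1] flags=0011 EQ?F → skip
[2] flags=0011 GT?F → skip
[3] flags=0011 VS?T → r3=0x50
[4] flags=1001 → (cmp)
[5] flags=1001 CC?T → r2=0x25
[6] flags=1001 VC?F → skip
[7] flags=1001 LE?F → skip
[8] flags=0010 → (cmp)
[9] flags=0010 CC?F → skip
[10] flags=0010 MI?F → skip
[11] flags=0010 CC?F → skip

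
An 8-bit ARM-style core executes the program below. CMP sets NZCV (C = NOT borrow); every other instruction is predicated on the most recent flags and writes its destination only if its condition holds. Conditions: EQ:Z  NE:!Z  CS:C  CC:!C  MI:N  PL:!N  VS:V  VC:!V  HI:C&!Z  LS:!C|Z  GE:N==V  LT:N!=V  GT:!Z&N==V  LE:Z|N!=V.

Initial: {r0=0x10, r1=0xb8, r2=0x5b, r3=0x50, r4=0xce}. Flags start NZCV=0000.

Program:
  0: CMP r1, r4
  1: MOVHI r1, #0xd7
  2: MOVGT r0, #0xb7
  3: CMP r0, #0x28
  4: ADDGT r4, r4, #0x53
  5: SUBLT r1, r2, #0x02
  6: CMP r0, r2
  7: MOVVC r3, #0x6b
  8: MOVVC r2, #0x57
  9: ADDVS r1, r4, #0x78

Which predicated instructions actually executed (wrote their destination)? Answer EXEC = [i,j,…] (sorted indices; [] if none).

EXEC = [5,7,8]

[0] flags=1000 → (cmp)
[1] flags=1000 HI?F → skip
[2] flags=1000 GT?F → skip
[3] flags=1000 → (cmp)
[4] flags=1000 GT?F → skip
[5] flags=1000 LT?T → r1=0x59
[6] flags=1000 → (cmp)
[7] flags=1000 VC?T → r3=0x6b
[8] flags=1000 VC?T → r2=0x57
[9] flags=1000 VS?F → skip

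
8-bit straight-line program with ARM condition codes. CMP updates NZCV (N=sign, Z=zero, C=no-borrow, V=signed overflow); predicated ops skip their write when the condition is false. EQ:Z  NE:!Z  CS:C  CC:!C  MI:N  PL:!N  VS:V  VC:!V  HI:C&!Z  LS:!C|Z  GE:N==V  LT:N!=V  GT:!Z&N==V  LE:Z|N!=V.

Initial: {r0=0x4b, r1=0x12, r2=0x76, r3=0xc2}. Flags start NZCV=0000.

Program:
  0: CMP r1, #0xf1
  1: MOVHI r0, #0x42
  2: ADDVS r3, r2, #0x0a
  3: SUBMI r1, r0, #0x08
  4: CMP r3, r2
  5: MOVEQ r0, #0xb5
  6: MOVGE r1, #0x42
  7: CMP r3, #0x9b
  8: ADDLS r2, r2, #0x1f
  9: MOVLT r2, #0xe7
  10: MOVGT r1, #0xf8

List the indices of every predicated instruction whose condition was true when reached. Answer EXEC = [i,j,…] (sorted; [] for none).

0: ✓ CMP  NZCV=0000
1: · MOVHI
2: · ADDVS
3: · SUBMI
4: ✓ CMP  NZCV=0011
5: · MOVEQ
6: · MOVGE
7: ✓ CMP  NZCV=0010
8: · ADDLS
9: · MOVLT
10: ✓ MOVGT  r1←0xf8

EXEC = [10]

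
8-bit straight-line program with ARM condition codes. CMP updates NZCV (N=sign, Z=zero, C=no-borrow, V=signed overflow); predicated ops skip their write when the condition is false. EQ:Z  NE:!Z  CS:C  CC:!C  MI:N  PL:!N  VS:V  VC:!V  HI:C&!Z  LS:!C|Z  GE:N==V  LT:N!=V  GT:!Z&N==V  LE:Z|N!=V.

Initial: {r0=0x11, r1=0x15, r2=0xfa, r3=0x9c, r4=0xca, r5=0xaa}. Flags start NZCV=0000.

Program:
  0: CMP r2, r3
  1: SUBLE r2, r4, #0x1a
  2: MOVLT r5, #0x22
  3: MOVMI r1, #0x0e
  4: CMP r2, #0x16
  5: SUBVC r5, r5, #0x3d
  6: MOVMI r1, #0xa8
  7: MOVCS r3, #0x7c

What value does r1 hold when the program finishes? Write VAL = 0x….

VAL = 0xa8

0: ✓ CMP  NZCV=0010
1: · SUBLE
2: · MOVLT
3: · MOVMI
4: ✓ CMP  NZCV=1010
5: ✓ SUBVC  r5←0x6d
6: ✓ MOVMI  r1←0xa8
7: ✓ MOVCS  r3←0x7c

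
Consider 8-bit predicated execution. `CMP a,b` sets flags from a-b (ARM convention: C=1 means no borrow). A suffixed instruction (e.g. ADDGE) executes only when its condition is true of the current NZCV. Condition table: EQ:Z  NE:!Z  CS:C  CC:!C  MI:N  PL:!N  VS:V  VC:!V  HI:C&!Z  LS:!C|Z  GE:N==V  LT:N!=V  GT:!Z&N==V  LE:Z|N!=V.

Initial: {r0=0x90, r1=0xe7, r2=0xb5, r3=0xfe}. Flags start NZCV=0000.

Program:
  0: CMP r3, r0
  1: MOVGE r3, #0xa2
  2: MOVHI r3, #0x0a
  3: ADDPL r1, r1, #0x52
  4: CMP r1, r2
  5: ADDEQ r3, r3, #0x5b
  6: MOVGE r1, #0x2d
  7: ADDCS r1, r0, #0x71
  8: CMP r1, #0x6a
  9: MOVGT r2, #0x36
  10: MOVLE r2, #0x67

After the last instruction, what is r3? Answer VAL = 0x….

0: ✓ CMP  NZCV=0010
1: ✓ MOVGE  r3←0xa2
2: ✓ MOVHI  r3←0x0a
3: ✓ ADDPL  r1←0x39
4: ✓ CMP  NZCV=1001
5: · ADDEQ
6: ✓ MOVGE  r1←0x2d
7: · ADDCS
8: ✓ CMP  NZCV=1000
9: · MOVGT
10: ✓ MOVLE  r2←0x67

VAL = 0x0a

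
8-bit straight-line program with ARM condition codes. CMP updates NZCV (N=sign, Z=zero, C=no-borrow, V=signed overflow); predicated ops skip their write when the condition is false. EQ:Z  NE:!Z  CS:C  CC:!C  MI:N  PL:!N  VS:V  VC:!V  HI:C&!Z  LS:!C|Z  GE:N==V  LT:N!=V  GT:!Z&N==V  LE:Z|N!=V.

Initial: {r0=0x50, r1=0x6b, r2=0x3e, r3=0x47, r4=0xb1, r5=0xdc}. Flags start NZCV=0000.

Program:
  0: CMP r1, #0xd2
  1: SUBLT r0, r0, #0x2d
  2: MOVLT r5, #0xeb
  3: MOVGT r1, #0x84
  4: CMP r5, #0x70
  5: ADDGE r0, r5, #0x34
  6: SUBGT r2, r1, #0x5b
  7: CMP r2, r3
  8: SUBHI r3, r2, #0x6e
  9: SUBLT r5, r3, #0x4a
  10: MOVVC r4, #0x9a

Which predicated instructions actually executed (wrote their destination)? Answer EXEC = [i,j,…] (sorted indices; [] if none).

[0] flags=1001 → (cmp)
[1] flags=1001 LT?F → skip
[2] flags=1001 LT?F → skip
[3] flags=1001 GT?T → r1=0x84
[4] flags=0011 → (cmp)
[5] flags=0011 GE?F → skip
[6] flags=0011 GT?F → skip
[7] flags=1000 → (cmp)
[8] flags=1000 HI?F → skip
[9] flags=1000 LT?T → r5=0xfd
[10] flags=1000 VC?T → r4=0x9a

EXEC = [3,9,10]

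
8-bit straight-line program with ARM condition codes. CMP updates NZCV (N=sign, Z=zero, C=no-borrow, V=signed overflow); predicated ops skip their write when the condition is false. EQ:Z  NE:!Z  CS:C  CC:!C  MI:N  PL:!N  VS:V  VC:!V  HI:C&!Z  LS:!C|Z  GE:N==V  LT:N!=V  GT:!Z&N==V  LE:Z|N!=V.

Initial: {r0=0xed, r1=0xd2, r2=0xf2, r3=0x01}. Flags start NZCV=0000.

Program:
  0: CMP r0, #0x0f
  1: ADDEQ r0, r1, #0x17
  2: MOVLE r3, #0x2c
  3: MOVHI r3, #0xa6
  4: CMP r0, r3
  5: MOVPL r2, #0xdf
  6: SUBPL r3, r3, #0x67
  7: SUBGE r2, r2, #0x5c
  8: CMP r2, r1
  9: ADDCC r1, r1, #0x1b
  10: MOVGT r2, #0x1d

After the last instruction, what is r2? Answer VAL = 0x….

[0] flags=1010 → (cmp)
[1] flags=1010 EQ?F → skip
[2] flags=1010 LE?T → r3=0x2c
[3] flags=1010 HI?T → r3=0xa6
[4] flags=0010 → (cmp)
[5] flags=0010 PL?T → r2=0xdf
[6] flags=0010 PL?T → r3=0x3f
[7] flags=0010 GE?T → r2=0x83
[8] flags=1000 → (cmp)
[9] flags=1000 CC?T → r1=0xed
[10] flags=1000 GT?F → skip

VAL = 0x83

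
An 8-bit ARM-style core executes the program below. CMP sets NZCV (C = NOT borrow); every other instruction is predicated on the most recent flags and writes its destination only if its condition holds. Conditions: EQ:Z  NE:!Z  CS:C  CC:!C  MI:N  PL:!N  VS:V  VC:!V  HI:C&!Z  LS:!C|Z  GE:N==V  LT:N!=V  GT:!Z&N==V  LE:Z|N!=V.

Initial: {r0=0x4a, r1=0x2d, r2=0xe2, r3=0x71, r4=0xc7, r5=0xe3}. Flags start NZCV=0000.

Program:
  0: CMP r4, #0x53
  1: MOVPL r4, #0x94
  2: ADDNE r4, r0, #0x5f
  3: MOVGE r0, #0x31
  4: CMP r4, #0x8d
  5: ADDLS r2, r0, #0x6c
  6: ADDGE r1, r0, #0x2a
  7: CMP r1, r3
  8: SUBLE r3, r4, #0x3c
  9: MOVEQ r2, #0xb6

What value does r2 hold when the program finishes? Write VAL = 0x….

VAL = 0xe2

[0] flags=0011 → (cmp)
[1] flags=0011 PL?T → r4=0x94
[2] flags=0011 NE?T → r4=0xa9
[3] flags=0011 GE?F → skip
[4] flags=0010 → (cmp)
[5] flags=0010 LS?F → skip
[6] flags=0010 GE?T → r1=0x74
[7] flags=0010 → (cmp)
[8] flags=0010 LE?F → skip
[9] flags=0010 EQ?F → skip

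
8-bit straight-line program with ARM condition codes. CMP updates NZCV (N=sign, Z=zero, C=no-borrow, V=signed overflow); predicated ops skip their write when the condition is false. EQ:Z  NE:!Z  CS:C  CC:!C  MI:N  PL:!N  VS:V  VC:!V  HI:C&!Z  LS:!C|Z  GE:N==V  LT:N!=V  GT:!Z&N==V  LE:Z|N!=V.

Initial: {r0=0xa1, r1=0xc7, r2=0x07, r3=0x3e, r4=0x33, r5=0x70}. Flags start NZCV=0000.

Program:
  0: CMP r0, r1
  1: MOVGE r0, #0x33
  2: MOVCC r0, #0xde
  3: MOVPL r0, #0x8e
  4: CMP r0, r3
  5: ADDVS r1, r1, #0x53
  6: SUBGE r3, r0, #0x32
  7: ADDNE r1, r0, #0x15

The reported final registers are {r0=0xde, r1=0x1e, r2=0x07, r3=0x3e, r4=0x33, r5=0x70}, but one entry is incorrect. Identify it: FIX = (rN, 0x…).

0: ✓ CMP  NZCV=1000
1: · MOVGE
2: ✓ MOVCC  r0←0xde
3: · MOVPL
4: ✓ CMP  NZCV=1010
5: · ADDVS
6: · SUBGE
7: ✓ ADDNE  r1←0xf3

FIX = (r1, 0xf3)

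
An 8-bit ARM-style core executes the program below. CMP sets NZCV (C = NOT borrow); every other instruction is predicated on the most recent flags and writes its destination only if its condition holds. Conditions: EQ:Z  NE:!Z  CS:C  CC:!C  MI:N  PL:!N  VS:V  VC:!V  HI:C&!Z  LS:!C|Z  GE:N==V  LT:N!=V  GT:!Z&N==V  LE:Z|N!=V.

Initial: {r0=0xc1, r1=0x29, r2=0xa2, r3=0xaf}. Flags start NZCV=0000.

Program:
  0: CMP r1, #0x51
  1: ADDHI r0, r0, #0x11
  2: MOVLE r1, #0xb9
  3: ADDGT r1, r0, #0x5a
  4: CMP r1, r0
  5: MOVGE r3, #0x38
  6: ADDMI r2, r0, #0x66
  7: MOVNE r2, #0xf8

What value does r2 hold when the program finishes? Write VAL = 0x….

0: ✓ CMP  NZCV=1000
1: · ADDHI
2: ✓ MOVLE  r1←0xb9
3: · ADDGT
4: ✓ CMP  NZCV=1000
5: · MOVGE
6: ✓ ADDMI  r2←0x27
7: ✓ MOVNE  r2←0xf8

VAL = 0xf8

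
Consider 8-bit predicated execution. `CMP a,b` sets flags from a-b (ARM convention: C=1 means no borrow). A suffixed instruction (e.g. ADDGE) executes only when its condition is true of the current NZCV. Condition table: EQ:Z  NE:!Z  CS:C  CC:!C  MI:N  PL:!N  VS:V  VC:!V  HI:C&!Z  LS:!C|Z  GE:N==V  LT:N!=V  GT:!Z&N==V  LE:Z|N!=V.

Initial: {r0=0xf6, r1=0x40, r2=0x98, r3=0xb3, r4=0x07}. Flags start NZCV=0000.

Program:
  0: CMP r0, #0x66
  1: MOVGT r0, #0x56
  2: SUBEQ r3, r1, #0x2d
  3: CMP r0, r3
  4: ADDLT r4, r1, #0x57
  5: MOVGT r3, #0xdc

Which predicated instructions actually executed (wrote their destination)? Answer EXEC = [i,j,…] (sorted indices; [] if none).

EXEC = [5]

0: ✓ CMP  NZCV=1010
1: · MOVGT
2: · SUBEQ
3: ✓ CMP  NZCV=0010
4: · ADDLT
5: ✓ MOVGT  r3←0xdc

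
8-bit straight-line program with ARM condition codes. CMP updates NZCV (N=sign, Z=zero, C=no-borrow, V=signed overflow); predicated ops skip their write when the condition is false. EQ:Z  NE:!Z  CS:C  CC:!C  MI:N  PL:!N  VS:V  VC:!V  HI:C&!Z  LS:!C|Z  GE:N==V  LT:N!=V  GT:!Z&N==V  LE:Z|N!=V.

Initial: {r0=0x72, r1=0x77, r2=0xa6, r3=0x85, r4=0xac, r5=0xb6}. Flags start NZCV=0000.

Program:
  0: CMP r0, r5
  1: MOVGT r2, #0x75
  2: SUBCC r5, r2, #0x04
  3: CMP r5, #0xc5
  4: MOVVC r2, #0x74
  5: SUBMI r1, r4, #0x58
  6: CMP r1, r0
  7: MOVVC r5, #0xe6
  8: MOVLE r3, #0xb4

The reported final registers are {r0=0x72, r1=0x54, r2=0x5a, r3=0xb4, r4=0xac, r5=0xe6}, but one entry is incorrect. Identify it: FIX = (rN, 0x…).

0: ✓ CMP  NZCV=1001
1: ✓ MOVGT  r2←0x75
2: ✓ SUBCC  r5←0x71
3: ✓ CMP  NZCV=1001
4: · MOVVC
5: ✓ SUBMI  r1←0x54
6: ✓ CMP  NZCV=1000
7: ✓ MOVVC  r5←0xe6
8: ✓ MOVLE  r3←0xb4

FIX = (r2, 0x75)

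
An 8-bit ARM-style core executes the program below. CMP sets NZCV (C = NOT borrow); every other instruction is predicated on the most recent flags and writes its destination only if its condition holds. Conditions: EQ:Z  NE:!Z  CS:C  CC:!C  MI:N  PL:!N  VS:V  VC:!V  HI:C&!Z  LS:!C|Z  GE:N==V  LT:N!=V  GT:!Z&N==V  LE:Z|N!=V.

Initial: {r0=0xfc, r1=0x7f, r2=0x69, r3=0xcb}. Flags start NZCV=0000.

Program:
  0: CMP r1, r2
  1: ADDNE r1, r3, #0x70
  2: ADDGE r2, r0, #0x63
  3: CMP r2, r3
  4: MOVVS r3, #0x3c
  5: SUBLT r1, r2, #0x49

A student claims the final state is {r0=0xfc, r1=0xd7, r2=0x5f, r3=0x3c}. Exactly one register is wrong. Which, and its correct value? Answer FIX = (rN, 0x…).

0: ✓ CMP  NZCV=0010
1: ✓ ADDNE  r1←0x3b
2: ✓ ADDGE  r2←0x5f
3: ✓ CMP  NZCV=1001
4: ✓ MOVVS  r3←0x3c
5: · SUBLT

FIX = (r1, 0x3b)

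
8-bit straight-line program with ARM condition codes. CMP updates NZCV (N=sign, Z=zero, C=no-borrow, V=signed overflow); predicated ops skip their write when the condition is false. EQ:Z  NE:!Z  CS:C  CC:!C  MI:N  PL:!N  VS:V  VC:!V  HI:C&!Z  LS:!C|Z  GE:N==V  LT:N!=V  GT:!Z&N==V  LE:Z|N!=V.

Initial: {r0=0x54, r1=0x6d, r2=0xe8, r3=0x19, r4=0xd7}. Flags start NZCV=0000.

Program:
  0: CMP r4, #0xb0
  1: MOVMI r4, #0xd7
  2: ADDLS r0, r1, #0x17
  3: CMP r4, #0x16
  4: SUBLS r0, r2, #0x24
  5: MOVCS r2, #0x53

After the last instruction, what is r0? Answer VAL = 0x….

VAL = 0x54

[0] flags=0010 → (cmp)
[1] flags=0010 MI?F → skip
[2] flags=0010 LS?F → skip
[3] flags=1010 → (cmp)
[4] flags=1010 LS?F → skip
[5] flags=1010 CS?T → r2=0x53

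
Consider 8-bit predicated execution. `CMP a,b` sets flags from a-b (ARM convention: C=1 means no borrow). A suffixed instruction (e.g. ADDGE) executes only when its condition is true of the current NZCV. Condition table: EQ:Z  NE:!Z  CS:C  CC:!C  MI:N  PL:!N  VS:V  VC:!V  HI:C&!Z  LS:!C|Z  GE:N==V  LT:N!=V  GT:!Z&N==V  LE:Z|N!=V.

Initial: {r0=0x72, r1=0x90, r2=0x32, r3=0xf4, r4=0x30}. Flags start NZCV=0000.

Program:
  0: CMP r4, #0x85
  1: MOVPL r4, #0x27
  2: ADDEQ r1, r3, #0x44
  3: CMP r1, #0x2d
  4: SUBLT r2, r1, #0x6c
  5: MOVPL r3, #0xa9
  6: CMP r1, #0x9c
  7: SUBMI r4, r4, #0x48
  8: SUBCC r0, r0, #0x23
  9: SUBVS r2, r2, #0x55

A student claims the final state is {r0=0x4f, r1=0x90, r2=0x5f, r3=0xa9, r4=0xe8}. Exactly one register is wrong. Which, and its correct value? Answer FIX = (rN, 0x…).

FIX = (r2, 0x24)

0: ✓ CMP  NZCV=1001
1: · MOVPL
2: · ADDEQ
3: ✓ CMP  NZCV=0011
4: ✓ SUBLT  r2←0x24
5: ✓ MOVPL  r3←0xa9
6: ✓ CMP  NZCV=1000
7: ✓ SUBMI  r4←0xe8
8: ✓ SUBCC  r0←0x4f
9: · SUBVS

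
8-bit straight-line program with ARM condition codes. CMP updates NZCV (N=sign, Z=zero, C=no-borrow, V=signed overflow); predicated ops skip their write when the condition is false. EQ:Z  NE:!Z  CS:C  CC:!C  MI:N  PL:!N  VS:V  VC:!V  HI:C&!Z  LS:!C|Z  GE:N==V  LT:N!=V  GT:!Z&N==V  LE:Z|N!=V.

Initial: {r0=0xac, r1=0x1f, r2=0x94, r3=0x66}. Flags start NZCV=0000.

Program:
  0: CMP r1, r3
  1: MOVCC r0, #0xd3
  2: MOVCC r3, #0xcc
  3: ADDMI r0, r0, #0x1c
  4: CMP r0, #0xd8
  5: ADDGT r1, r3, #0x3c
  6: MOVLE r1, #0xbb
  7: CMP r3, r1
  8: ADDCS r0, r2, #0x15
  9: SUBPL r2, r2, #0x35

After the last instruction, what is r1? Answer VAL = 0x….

0: ✓ CMP  NZCV=1000
1: ✓ MOVCC  r0←0xd3
2: ✓ MOVCC  r3←0xcc
3: ✓ ADDMI  r0←0xef
4: ✓ CMP  NZCV=0010
5: ✓ ADDGT  r1←0x08
6: · MOVLE
7: ✓ CMP  NZCV=1010
8: ✓ ADDCS  r0←0xa9
9: · SUBPL

VAL = 0x08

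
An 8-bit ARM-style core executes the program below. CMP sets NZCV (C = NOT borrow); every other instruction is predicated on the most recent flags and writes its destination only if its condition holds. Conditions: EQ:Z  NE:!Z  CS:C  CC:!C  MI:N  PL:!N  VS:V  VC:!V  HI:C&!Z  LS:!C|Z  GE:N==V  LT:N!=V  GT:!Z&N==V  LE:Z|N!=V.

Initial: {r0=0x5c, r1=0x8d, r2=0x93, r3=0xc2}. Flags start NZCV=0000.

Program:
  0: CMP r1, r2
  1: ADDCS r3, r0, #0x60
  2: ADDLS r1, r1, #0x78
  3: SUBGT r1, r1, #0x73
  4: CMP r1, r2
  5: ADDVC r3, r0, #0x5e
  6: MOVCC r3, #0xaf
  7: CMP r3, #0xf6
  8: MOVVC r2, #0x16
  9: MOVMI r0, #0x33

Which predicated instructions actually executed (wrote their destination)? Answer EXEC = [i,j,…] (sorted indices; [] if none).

[0] flags=1000 → (cmp)
[1] flags=1000 CS?F → skip
[2] flags=1000 LS?T → r1=0x05
[3] flags=1000 GT?F → skip
[4] flags=0000 → (cmp)
[5] flags=0000 VC?T → r3=0xba
[6] flags=0000 CC?T → r3=0xaf
[7] flags=1000 → (cmp)
[8] flags=1000 VC?T → r2=0x16
[9] flags=1000 MI?T → r0=0x33

EXEC = [2,5,6,8,9]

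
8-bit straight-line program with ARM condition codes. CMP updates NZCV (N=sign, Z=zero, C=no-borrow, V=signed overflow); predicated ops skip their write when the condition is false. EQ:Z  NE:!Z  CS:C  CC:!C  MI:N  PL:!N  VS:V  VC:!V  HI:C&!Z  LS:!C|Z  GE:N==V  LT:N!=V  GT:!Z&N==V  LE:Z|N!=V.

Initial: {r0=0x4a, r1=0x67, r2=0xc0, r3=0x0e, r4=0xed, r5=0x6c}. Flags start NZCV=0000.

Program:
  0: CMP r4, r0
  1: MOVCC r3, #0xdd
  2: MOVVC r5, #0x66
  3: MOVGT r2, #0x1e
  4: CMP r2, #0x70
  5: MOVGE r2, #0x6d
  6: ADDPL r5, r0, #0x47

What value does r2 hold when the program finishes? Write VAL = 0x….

0: ✓ CMP  NZCV=1010
1: · MOVCC
2: ✓ MOVVC  r5←0x66
3: · MOVGT
4: ✓ CMP  NZCV=0011
5: · MOVGE
6: ✓ ADDPL  r5←0x91

VAL = 0xc0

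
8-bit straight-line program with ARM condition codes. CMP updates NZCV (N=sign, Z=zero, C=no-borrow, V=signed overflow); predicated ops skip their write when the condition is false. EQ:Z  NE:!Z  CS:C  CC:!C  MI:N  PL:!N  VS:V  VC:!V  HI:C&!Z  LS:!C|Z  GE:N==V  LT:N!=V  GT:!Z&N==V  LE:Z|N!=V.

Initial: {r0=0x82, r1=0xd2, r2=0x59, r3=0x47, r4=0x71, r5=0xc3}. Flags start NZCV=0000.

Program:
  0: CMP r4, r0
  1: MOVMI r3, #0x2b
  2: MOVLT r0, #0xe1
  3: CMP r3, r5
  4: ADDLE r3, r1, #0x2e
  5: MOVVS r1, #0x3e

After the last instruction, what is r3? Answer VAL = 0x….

VAL = 0x2b

[0] flags=1001 → (cmp)
[1] flags=1001 MI?T → r3=0x2b
[2] flags=1001 LT?F → skip
[3] flags=0000 → (cmp)
[4] flags=0000 LE?F → skip
[5] flags=0000 VS?F → skip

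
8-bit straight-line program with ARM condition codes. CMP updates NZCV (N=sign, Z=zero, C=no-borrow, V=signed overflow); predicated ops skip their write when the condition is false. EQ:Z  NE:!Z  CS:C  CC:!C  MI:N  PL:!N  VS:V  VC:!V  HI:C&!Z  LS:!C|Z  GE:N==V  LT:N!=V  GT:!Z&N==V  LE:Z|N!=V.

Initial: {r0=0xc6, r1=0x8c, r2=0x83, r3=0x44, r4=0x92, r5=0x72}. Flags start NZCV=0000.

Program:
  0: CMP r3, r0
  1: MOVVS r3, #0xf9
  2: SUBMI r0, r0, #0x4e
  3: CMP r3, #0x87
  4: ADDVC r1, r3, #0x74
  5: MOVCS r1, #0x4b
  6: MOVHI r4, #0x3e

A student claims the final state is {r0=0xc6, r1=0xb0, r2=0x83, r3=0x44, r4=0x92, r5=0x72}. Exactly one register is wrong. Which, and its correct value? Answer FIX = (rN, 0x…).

FIX = (r1, 0x8c)

[0] flags=0000 → (cmp)
[1] flags=0000 VS?F → skip
[2] flags=0000 MI?F → skip
[3] flags=1001 → (cmp)
[4] flags=1001 VC?F → skip
[5] flags=1001 CS?F → skip
[6] flags=1001 HI?F → skip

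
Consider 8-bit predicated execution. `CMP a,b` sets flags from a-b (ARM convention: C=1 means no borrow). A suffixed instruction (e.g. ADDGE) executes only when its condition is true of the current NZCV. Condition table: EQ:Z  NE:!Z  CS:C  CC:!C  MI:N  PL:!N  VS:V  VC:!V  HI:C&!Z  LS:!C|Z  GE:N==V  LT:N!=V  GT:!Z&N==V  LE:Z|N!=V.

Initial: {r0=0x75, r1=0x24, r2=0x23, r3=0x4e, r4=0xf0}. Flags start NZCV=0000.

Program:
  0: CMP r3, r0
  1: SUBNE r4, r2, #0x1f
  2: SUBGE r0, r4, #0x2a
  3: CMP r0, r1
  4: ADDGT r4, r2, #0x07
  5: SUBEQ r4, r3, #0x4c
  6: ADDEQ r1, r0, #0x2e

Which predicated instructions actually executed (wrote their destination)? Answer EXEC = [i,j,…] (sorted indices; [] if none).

EXEC = [1,4]

0: ✓ CMP  NZCV=1000
1: ✓ SUBNE  r4←0x04
2: · SUBGE
3: ✓ CMP  NZCV=0010
4: ✓ ADDGT  r4←0x2a
5: · SUBEQ
6: · ADDEQ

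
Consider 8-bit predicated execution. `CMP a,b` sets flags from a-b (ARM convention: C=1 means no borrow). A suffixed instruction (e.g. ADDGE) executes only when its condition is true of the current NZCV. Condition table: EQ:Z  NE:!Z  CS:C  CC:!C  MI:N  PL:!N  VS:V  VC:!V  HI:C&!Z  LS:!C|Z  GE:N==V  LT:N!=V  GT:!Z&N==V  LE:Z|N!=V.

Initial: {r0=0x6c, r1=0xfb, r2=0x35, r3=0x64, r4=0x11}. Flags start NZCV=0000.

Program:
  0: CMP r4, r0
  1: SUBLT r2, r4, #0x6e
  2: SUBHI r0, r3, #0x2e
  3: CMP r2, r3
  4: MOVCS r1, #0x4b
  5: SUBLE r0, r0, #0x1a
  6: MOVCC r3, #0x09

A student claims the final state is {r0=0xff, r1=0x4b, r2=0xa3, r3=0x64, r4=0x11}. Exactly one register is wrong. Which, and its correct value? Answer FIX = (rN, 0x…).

FIX = (r0, 0x52)

0: ✓ CMP  NZCV=1000
1: ✓ SUBLT  r2←0xa3
2: · SUBHI
3: ✓ CMP  NZCV=0011
4: ✓ MOVCS  r1←0x4b
5: ✓ SUBLE  r0←0x52
6: · MOVCC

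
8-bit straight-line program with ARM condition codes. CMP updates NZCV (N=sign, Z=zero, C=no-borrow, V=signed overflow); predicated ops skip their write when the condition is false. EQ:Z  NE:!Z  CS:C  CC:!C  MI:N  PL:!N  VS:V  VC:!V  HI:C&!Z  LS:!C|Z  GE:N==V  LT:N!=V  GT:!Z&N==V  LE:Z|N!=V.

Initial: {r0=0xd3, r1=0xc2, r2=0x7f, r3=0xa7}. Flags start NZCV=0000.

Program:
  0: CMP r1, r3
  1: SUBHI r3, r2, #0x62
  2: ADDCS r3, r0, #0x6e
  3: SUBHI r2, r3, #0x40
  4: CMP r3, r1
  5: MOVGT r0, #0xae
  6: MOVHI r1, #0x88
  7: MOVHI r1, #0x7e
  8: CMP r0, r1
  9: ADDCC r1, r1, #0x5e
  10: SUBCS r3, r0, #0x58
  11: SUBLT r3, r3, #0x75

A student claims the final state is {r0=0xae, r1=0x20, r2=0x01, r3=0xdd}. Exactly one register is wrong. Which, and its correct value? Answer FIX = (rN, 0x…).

0: ✓ CMP  NZCV=0010
1: ✓ SUBHI  r3←0x1d
2: ✓ ADDCS  r3←0x41
3: ✓ SUBHI  r2←0x01
4: ✓ CMP  NZCV=0000
5: ✓ MOVGT  r0←0xae
6: · MOVHI
7: · MOVHI
8: ✓ CMP  NZCV=1000
9: ✓ ADDCC  r1←0x20
10: · SUBCS
11: ✓ SUBLT  r3←0xcc

FIX = (r3, 0xcc)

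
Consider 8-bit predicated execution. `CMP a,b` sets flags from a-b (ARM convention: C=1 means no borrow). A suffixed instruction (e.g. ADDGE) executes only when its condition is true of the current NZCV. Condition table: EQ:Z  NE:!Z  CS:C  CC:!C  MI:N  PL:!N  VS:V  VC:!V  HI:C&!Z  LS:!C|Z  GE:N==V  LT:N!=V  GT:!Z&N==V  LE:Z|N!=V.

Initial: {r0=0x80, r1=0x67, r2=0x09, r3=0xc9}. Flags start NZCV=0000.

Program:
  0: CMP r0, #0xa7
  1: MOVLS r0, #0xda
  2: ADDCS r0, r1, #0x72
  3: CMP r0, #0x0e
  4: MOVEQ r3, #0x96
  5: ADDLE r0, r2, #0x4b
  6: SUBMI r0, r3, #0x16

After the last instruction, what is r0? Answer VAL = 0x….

0: ✓ CMP  NZCV=1000
1: ✓ MOVLS  r0←0xda
2: · ADDCS
3: ✓ CMP  NZCV=1010
4: · MOVEQ
5: ✓ ADDLE  r0←0x54
6: ✓ SUBMI  r0←0xb3

VAL = 0xb3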